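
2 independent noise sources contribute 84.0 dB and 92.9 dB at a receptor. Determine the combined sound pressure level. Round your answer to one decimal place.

For uncorrelated sources the intensities add, so convert each level to linear form, sum, and take 10·log₁₀ of the total.
Σ 10^(L/10) = 10^(84.0/10) + 10^(92.9/10) = 2.201e+09.
L_total = 10·log₁₀(2.201e+09) = 93.43 dB.

93.4 dB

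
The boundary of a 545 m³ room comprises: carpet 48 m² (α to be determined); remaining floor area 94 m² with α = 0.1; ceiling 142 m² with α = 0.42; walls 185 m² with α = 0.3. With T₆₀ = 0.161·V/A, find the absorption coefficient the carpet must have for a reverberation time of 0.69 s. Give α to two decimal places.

A = 0.161·V/T₆₀ = 0.161·545/0.69 = 127.17 m² sabins.
Absorption from the other surfaces = 94·0.1 + 142·0.42 + 185·0.3 = 124.54 m², so the carpet must supply 2.63 m² over 48 m².
α = 2.63/48 = 0.055.

0.05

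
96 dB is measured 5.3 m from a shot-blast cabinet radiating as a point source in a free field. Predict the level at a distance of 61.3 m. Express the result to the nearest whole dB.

75 dB

Point-source attenuation: ΔL = 20·log₁₀(r₂/r₁) = 20·log₁₀(61.3/5.3) = 21.264 dB.
L₂ = 96 − 20·log₁₀(61.3/5.3) = 96 − 21.264 = 74.74 dB.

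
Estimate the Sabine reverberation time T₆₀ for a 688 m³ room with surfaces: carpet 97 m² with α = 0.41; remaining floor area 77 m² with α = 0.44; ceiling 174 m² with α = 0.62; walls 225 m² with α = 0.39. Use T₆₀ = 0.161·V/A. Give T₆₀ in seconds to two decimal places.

Total absorption A = 97·0.41 + 77·0.44 + 174·0.62 + 225·0.39 = 269.28 m² sabins.
T₆₀ = 0.161 × 688 / 269.28 = 0.411 s.

0.41 s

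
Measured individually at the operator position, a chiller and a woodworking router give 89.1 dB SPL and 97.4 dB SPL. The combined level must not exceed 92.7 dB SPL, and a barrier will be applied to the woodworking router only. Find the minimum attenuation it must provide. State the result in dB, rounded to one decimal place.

7.2 dB

Fixed contribution from the other source: Σ 10^(L/10) = 10^(89.1/10) = 8.128e+08 (89.10 dB SPL).
The limit corresponds to 10^(92.7/10) = 1.862e+09; subtracting the fixed part leaves 1.049e+09 for the woodworking router, i.e. 90.21 dB SPL.
So the woodworking router must be reduced from 97.4 to 90.21 dB SPL: IL = 7.19 dB.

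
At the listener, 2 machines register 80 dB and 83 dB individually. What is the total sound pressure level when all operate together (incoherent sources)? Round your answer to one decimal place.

84.8 dB

Incoherent sources combine by intensity addition: L_total = 10·log₁₀(Σ 10^(L_i/10)).
Σ 10^(L/10) = 10^(80/10) + 10^(83/10) = 2.995e+08.
L_total = 10·log₁₀(2.995e+08) = 84.76 dB.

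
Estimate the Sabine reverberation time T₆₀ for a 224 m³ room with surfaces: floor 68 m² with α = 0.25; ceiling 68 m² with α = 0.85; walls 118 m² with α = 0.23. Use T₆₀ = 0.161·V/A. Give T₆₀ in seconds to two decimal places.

Total absorption A = 68·0.25 + 68·0.85 + 118·0.23 = 101.94 m² sabins.
T₆₀ = 0.161·V/A = 0.161·224/101.94 = 0.354 s.

0.35 s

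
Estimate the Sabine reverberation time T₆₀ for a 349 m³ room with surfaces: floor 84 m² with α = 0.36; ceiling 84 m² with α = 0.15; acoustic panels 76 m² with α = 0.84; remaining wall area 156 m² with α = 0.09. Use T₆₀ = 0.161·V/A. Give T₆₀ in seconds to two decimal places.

Total absorption A = 84·0.36 + 84·0.15 + 76·0.84 + 156·0.09 = 120.72 m² sabins.
T₆₀ = 0.161 × 349 / 120.72 = 0.465 s.

0.47 s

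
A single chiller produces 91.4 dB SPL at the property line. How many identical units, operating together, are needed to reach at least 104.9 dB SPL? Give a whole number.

23

N identical sources give L₁ + 10·log₁₀ N, so require 10·log₁₀ N ≥ 104.9 − 91.4 = 13.5 dB.
N ≥ 10^(13.5/10) = 22.387, so N = 23.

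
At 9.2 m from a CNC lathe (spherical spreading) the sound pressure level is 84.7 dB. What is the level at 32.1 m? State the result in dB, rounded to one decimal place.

73.8 dB

Point-source attenuation: ΔL = 20·log₁₀(r₂/r₁) = 20·log₁₀(32.1/9.2) = 10.854 dB.
L₂ = 84.7 − 20·log₁₀(32.1/9.2) = 84.7 − 10.854 = 73.85 dB.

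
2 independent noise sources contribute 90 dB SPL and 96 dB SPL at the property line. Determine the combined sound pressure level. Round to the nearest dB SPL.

97 dB SPL

For uncorrelated sources the intensities add, so convert each level to linear form, sum, and take 10·log₁₀ of the total.
Σ 10^(L/10) = 10^(90/10) + 10^(96/10) = 4.981e+09.
L_total = 10·log₁₀(4.981e+09) = 96.97 dB SPL.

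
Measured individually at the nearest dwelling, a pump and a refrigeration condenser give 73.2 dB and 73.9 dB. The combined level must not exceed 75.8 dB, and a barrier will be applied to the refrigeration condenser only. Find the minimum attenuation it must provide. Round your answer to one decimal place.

1.6 dB

Everything except the refrigeration condenser sums to 10^(73.2/10) = 2.089e+07 in linear terms, 73.20 dB.
The limit corresponds to 10^(75.8/10) = 3.802e+07; subtracting the fixed part leaves 1.713e+07 for the refrigeration condenser, i.e. 72.34 dB.
So the refrigeration condenser must be reduced from 73.9 to 72.34 dB: IL = 1.56 dB.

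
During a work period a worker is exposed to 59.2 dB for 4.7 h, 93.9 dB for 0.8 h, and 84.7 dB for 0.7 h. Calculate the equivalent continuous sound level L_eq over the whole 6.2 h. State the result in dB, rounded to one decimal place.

Weight each interval's intensity by its duration and average over T = 6.2 h:
Σ tᵢ·10^(Lᵢ/10) = 4.7·10^(59.2/10) + 0.8·10^(93.9/10) + 0.7·10^(84.7/10) = 2.174e+09.
L_eq = 10·log₁₀(2.174e+09/6.2) = 85.45 dB.

85.4 dB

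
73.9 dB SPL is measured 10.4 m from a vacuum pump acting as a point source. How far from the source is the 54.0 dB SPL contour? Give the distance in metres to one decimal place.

102.8 m

The 19.9 dB drop corresponds to a distance ratio of 10^(19.9/20) for a point source.
r₂ = 10.4·10^((73.9−54.0)/20) = 10.4·10^(19.9/20) = 102.81 m.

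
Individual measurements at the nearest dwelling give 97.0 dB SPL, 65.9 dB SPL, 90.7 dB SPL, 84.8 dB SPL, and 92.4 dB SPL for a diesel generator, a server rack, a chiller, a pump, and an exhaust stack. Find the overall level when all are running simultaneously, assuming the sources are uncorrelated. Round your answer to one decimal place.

Incoherent sources combine by intensity addition: L_total = 10·log₁₀(Σ 10^(L_i/10)).
Σ 10^(L/10) = 10^(97.0/10) + 10^(65.9/10) + 10^(90.7/10) + 10^(84.8/10) + 10^(92.4/10) = 8.230e+09.
L_total = 10·log₁₀(8.230e+09) = 99.15 dB SPL.

99.2 dB SPL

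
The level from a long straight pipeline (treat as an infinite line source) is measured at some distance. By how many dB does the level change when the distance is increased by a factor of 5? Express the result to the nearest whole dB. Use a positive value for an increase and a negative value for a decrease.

A line source loses 3 dB per doubling of distance; generally ΔL = −10·log₁₀(r₂/r₁).
ΔL = −10·log₁₀(5) = -6.99 dB.

-7 dB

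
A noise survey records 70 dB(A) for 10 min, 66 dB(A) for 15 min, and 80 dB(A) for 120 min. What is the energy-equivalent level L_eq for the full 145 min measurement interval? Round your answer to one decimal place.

79.2 dB(A)

L_eq = 10·log₁₀[(1/T)·Σ tᵢ·10^(Lᵢ/10)] with T = 145 min.
Σ tᵢ·10^(Lᵢ/10) = 10·10^(70/10) + 15·10^(66/10) + 120·10^(80/10) = 1.216e+10.
L_eq = 10·log₁₀(1.216e+10/145) = 79.24 dB(A).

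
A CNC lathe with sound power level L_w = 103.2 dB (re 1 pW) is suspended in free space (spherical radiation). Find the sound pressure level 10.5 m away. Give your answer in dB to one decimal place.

71.8 dB

The power spreads over a sphere of area 4π·r², so L_p = L_w − 10·log₁₀(4π·r²).
4π·r² = 1385 m², 10·log₁₀ of that is 31.416 dB.
L_p = 103.2 − 31.416 = 71.78 dB.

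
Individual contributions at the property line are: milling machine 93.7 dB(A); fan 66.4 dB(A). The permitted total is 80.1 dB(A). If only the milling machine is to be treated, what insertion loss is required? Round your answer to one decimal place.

13.8 dB

The untreated sources together contribute 10^(66.4/10) = 4.365e+06, i.e. 66.40 dB(A).
The limit corresponds to 10^(80.1/10) = 1.023e+08; subtracting the fixed part leaves 9.796e+07 for the milling machine, i.e. 79.91 dB(A).
Required insertion loss = 93.7 − 79.91 = 13.79 dB.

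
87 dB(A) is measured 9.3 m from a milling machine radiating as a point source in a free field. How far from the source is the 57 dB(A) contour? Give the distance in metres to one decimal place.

294.1 m

For a point source L₁ − L₂ = 20·log₁₀(r₂/r₁), so r₂ = r₁·10^((L₁−L₂)/20).
r₂ = 9.3·10^((87−57)/20) = 9.3·10^(30.0/20) = 294.09 m.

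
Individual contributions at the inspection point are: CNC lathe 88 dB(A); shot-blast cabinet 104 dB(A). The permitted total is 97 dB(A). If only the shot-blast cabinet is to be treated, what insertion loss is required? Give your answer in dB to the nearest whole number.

8 dB

The untreated sources together contribute 10^(88/10) = 6.310e+08, i.e. 88.00 dB(A).
The limit corresponds to 10^(97/10) = 5.012e+09; subtracting the fixed part leaves 4.381e+09 for the shot-blast cabinet, i.e. 96.42 dB(A).
So the shot-blast cabinet must be reduced from 104 to 96.42 dB(A): IL = 7.58 dB.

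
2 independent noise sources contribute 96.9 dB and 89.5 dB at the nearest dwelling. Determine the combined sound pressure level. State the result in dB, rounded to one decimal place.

97.6 dB

Incoherent sources combine by intensity addition: L_total = 10·log₁₀(Σ 10^(L_i/10)).
Σ 10^(L/10) = 10^(96.9/10) + 10^(89.5/10) = 5.789e+09.
L_total = 10·log₁₀(5.789e+09) = 97.63 dB.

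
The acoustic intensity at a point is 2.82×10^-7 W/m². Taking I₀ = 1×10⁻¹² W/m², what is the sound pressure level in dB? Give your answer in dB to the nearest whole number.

Dividing by I₀ shifts the exponent by 12: I/I₀ = 2.82×10^5.
L = 10·(0.4502 + 5) = 54.50 dB.

55 dB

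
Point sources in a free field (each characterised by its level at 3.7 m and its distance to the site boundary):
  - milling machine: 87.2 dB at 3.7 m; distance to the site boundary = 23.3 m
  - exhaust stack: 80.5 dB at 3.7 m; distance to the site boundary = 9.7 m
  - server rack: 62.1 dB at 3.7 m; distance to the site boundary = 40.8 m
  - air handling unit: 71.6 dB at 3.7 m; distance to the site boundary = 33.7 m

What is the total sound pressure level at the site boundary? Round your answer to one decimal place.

Apply inverse-square spreading to bring every level to the receiver, then sum 10^(L/10).
milling machine: 87.2 − 20·log₁₀(23.3/3.7) = 87.2 − 15.98 = 71.22 dB.
exhaust stack: 80.5 − 20·log₁₀(9.7/3.7) = 80.5 − 8.37 = 72.13 dB.
server rack: 62.1 − 20·log₁₀(40.8/3.7) = 62.1 − 20.85 = 41.25 dB.
air handling unit: 71.6 − 20·log₁₀(33.7/3.7) = 71.6 − 19.19 = 52.41 dB.
Σ 10^(L/10) = 2.975e+07 → L_total = 10·log₁₀(2.975e+07) = 74.73 dB.

74.7 dB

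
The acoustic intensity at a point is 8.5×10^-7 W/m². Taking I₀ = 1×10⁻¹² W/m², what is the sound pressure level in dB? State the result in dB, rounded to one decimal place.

I/I₀ = 8.5×10^-7/10⁻¹² = 8.5×10^5, and L = 10·log₁₀(I/I₀).
L = 10·(0.9294 + 5) = 59.29 dB.

59.3 dB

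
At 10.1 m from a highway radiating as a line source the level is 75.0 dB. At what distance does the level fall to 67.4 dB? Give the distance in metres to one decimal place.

The 7.6 dB drop corresponds to a distance ratio of 10^(7.6/10) for a line source.
r₂ = 10.1·10^((75.0−67.4)/10) = 10.1·10^(7.6/10) = 58.12 m.

58.1 m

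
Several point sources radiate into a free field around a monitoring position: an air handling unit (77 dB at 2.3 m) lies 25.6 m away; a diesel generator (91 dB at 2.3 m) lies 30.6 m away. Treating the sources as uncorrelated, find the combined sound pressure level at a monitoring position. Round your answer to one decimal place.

First find each source's level at the receiver (point-source: −20·log₁₀(r/r_ref)), then combine on an intensity basis.
air handling unit: 77 − 20·log₁₀(25.6/2.3) = 77 − 20.93 = 56.07 dB.
diesel generator: 91 − 20·log₁₀(30.6/2.3) = 91 − 22.48 = 68.52 dB.
Σ 10^(L/10) = 7.517e+06 → L_total = 10·log₁₀(7.517e+06) = 68.76 dB.

68.8 dB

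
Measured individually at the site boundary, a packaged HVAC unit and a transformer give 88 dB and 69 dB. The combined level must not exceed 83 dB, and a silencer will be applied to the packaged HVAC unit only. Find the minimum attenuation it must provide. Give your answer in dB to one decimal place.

Everything except the packaged HVAC unit sums to 10^(69/10) = 7.943e+06 in linear terms, 69.00 dB.
To meet 83 dB overall, the treated packaged HVAC unit may contribute at most 10^(83/10) − 7.943e+06 = 1.916e+08, i.e. 82.82 dB.
So the packaged HVAC unit must be reduced from 88 to 82.82 dB: IL = 5.18 dB.

5.2 dB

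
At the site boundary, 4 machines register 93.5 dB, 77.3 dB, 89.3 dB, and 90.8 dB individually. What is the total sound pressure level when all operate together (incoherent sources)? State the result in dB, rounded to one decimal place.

For uncorrelated sources the intensities add, so convert each level to linear form, sum, and take 10·log₁₀ of the total.
Σ 10^(L/10) = 10^(93.5/10) + 10^(77.3/10) + 10^(89.3/10) + 10^(90.8/10) = 4.346e+09.
L_total = 10·log₁₀(4.346e+09) = 96.38 dB.

96.4 dB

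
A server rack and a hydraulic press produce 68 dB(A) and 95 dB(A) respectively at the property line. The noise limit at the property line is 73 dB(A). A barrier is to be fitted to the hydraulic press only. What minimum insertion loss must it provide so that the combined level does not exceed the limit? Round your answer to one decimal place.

Fixed contribution from the other source: Σ 10^(L/10) = 10^(68/10) = 6.310e+06 (68.00 dB(A)).
The limit corresponds to 10^(73/10) = 1.995e+07; subtracting the fixed part leaves 1.364e+07 for the hydraulic press, i.e. 71.35 dB(A).
Required insertion loss = 95 − 71.35 = 23.65 dB.

23.7 dB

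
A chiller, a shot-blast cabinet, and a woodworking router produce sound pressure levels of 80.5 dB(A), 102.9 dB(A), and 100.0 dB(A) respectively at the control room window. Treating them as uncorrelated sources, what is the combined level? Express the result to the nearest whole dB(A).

For uncorrelated sources the intensities add, so convert each level to linear form, sum, and take 10·log₁₀ of the total.
Σ 10^(L/10) = 10^(80.5/10) + 10^(102.9/10) + 10^(100.0/10) = 2.961e+10.
L_total = 10·log₁₀(2.961e+10) = 104.71 dB(A).

105 dB(A)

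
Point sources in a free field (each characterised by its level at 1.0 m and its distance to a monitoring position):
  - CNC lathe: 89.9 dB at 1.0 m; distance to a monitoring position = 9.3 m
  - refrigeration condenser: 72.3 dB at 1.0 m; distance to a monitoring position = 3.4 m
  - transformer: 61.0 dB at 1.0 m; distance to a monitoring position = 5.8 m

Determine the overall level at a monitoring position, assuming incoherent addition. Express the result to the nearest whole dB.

Apply inverse-square spreading to bring every level to the receiver, then sum 10^(L/10).
CNC lathe: 89.9 − 20·log₁₀(9.3/1.0) = 89.9 − 19.37 = 70.53 dB.
refrigeration condenser: 72.3 − 20·log₁₀(3.4/1.0) = 72.3 − 10.63 = 61.67 dB.
transformer: 61.0 − 20·log₁₀(5.8/1.0) = 61.0 − 15.27 = 45.73 dB.
Σ 10^(L/10) = 1.281e+07 → L_total = 10·log₁₀(1.281e+07) = 71.07 dB.

71 dB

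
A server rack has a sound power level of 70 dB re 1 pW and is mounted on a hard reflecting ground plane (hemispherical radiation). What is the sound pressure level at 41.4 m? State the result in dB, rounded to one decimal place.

29.7 dB

The power spreads over a hemisphere of area 2π·r², so L_p = L_w − 10·log₁₀(2π·r²).
2π·r² = 1.077e+04 m², 10·log₁₀ of that is 40.322 dB.
L_p = 70 − 40.322 = 29.68 dB.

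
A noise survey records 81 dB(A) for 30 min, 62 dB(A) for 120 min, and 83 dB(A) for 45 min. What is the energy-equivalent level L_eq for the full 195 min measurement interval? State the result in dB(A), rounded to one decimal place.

78.2 dB(A)

Weight each interval's intensity by its duration and average over T = 195 min:
Σ tᵢ·10^(Lᵢ/10) = 30·10^(81/10) + 120·10^(62/10) + 45·10^(83/10) = 1.295e+10.
L_eq = 10·log₁₀(1.295e+10/195) = 78.22 dB(A).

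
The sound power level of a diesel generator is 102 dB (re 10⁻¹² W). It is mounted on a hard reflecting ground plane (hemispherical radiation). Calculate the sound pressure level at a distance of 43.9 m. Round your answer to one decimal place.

Free-field hemispherical radiation: L_p = L_w − 10·log₁₀(2π·r²), r = 43.9 m.
2π·r² = 1.211e+04 m², 10·log₁₀ of that is 40.831 dB.
L_p = 102 − 40.831 = 61.17 dB.

61.2 dB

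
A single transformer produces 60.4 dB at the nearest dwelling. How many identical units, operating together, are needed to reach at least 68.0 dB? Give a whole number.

6

N identical sources give L₁ + 10·log₁₀ N, so require 10·log₁₀ N ≥ 68.0 − 60.4 = 7.6 dB.
N ≥ 10^(7.6/10) = 5.754, so N = 6.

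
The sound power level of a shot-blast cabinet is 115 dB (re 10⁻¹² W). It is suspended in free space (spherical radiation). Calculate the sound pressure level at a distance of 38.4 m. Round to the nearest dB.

72 dB

The power spreads over a sphere of area 4π·r², so L_p = L_w − 10·log₁₀(4π·r²).
4π·r² = 1.853e+04 m², 10·log₁₀ of that is 42.679 dB.
L_p = 115 − 42.679 = 72.32 dB.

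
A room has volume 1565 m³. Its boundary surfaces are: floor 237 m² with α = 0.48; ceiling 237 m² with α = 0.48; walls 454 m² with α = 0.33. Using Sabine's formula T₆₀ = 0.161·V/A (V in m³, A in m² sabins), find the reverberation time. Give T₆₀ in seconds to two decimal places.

Total absorption A = 237·0.48 + 237·0.48 + 454·0.33 = 377.34 m² sabins.
T₆₀ = 0.161 × 1565 / 377.34 = 0.668 s.

0.67 s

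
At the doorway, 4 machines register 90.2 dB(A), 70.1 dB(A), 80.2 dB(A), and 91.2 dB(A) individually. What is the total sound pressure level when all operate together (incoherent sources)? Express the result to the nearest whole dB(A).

Incoherent sources combine by intensity addition: L_total = 10·log₁₀(Σ 10^(L_i/10)).
Σ 10^(L/10) = 10^(90.2/10) + 10^(70.1/10) + 10^(80.2/10) + 10^(91.2/10) = 2.480e+09.
L_total = 10·log₁₀(2.480e+09) = 93.95 dB(A).

94 dB(A)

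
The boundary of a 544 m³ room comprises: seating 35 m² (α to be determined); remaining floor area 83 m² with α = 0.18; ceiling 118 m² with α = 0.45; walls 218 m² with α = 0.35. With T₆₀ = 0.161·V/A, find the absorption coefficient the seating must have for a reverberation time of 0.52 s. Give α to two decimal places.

0.69

From T₆₀ = 0.161·V/A, the target T₆₀ = 0.52 s needs A = 0.161·544/0.52 = 168.43 m².
Absorption from the other surfaces = 83·0.18 + 118·0.45 + 218·0.35 = 144.34 m², so the seating must supply 24.09 m² over 35 m².
α = 24.09/35 = 0.688.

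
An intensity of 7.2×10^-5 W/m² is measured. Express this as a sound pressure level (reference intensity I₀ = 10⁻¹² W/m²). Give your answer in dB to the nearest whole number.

79 dB

I/I₀ = 7.2×10^-5/10⁻¹² = 7.2×10^7, and L = 10·log₁₀(I/I₀).
L = 10·(0.8573 + 7) = 78.57 dB.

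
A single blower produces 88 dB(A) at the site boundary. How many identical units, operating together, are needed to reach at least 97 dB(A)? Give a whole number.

8

The shortfall is 97 − 88 = 9.0 dB, and N units add 10·log₁₀ N, so need 10·log₁₀ N ≥ 9.0.
N ≥ 10^(9.0/10) = 7.943, so N = 8.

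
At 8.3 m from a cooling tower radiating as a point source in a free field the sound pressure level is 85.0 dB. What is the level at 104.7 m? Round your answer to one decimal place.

63.0 dB

Point-source attenuation: ΔL = 20·log₁₀(r₂/r₁) = 20·log₁₀(104.7/8.3) = 22.017 dB.
L₂ = 85.0 − 20·log₁₀(104.7/8.3) = 85.0 − 22.017 = 62.98 dB.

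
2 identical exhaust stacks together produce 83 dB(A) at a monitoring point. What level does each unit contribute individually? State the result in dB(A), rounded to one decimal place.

Dividing the total intensity by 2 lowers the level by 10·log₁₀ 2 = 3.010 dB: L₁ = 83 − 3.010.

80.0 dB(A)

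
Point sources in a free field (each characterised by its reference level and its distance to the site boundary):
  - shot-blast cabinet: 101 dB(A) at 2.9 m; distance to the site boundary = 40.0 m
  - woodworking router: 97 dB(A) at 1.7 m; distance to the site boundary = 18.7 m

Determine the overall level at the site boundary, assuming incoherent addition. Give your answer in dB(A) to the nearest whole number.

Apply inverse-square spreading to bring every level to the receiver, then sum 10^(L/10).
shot-blast cabinet: 101 − 20·log₁₀(40.0/2.9) = 101 − 22.79 = 78.21 dB(A).
woodworking router: 97 − 20·log₁₀(18.7/1.7) = 97 − 20.83 = 76.17 dB(A).
Σ 10^(L/10) = 1.076e+08 → L_total = 10·log₁₀(1.076e+08) = 80.32 dB(A).

80 dB(A)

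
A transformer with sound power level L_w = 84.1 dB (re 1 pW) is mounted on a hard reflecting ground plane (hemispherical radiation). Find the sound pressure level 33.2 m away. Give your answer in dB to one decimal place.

45.7 dB

L_p = L_w − 10·log₁₀(2π·r²) with r = 33.2 m.
2π·r² = 6926 m², 10·log₁₀ of that is 38.405 dB.
L_p = 84.1 − 38.405 = 45.70 dB.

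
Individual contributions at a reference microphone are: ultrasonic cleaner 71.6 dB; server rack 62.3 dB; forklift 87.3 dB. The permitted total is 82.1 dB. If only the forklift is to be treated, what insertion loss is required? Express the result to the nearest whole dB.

Fixed contribution from the other sources: Σ 10^(L/10) = 10^(71.6/10) + 10^(62.3/10) = 1.615e+07 (72.08 dB).
The limit corresponds to 10^(82.1/10) = 1.622e+08; subtracting the fixed part leaves 1.460e+08 for the forklift, i.e. 81.64 dB.
Required insertion loss = 87.3 − 81.64 = 5.66 dB.

6 dB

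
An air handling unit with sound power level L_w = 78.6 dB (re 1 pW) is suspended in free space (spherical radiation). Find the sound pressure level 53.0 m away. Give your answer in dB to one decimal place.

33.1 dB

The power spreads over a sphere of area 4π·r², so L_p = L_w − 10·log₁₀(4π·r²).
4π·r² = 3.53e+04 m², 10·log₁₀ of that is 45.478 dB.
L_p = 78.6 − 45.478 = 33.12 dB.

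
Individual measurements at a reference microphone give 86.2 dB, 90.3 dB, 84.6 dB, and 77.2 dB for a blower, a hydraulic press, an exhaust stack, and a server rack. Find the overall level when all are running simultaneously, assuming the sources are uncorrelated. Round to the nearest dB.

For uncorrelated sources the intensities add, so convert each level to linear form, sum, and take 10·log₁₀ of the total.
Σ 10^(L/10) = 10^(86.2/10) + 10^(90.3/10) + 10^(84.6/10) + 10^(77.2/10) = 1.829e+09.
L_total = 10·log₁₀(1.829e+09) = 92.62 dB.

93 dB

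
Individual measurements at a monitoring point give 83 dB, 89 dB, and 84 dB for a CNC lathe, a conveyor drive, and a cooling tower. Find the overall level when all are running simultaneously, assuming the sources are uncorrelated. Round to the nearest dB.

For uncorrelated sources the intensities add, so convert each level to linear form, sum, and take 10·log₁₀ of the total.
Σ 10^(L/10) = 10^(83/10) + 10^(89/10) + 10^(84/10) = 1.245e+09.
L_total = 10·log₁₀(1.245e+09) = 90.95 dB.

91 dB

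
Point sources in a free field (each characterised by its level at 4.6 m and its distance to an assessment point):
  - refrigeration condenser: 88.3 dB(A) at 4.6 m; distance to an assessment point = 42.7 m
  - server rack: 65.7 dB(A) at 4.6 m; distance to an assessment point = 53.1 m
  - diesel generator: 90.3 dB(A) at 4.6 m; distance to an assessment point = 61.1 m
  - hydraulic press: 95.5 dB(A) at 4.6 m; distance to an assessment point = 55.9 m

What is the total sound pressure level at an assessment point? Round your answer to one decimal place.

75.8 dB(A)

First find each source's level at the receiver (point-source: −20·log₁₀(r/r_ref)), then combine on an intensity basis.
refrigeration condenser: 88.3 − 20·log₁₀(42.7/4.6) = 88.3 − 19.35 = 68.95 dB(A).
server rack: 65.7 − 20·log₁₀(53.1/4.6) = 65.7 − 21.25 = 44.45 dB(A).
diesel generator: 90.3 − 20·log₁₀(61.1/4.6) = 90.3 − 22.47 = 67.83 dB(A).
hydraulic press: 95.5 − 20·log₁₀(55.9/4.6) = 95.5 − 21.69 = 73.81 dB(A).
Σ 10^(L/10) = 3.797e+07 → L_total = 10·log₁₀(3.797e+07) = 75.79 dB(A).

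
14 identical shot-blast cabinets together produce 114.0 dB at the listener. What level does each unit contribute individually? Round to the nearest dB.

14 equal contributions raise the level by 10·log₁₀ 14 = 11.461 dB, so each unit alone gives 114.0 − 11.461.

103 dB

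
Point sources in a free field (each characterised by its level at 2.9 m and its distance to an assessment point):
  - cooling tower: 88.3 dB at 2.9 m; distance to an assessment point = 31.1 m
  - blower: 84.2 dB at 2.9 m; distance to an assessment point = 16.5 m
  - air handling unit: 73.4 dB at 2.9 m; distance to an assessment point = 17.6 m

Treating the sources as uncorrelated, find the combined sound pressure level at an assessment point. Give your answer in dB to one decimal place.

71.6 dB

Propagate each source to the receiver with L = L_ref − 20·log₁₀(r/r_ref), then add intensities.
cooling tower: 88.3 − 20·log₁₀(31.1/2.9) = 88.3 − 20.61 = 67.69 dB.
blower: 84.2 − 20·log₁₀(16.5/2.9) = 84.2 − 15.10 = 69.10 dB.
air handling unit: 73.4 − 20·log₁₀(17.6/2.9) = 73.4 − 15.66 = 57.74 dB.
Σ 10^(L/10) = 1.460e+07 → L_total = 10·log₁₀(1.460e+07) = 71.64 dB.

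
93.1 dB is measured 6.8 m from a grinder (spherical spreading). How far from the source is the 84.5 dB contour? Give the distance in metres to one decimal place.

The 8.6 dB drop corresponds to a distance ratio of 10^(8.6/20) for a point source.
r₂ = 6.8·10^((93.1−84.5)/20) = 6.8·10^(8.6/20) = 18.30 m.

18.3 m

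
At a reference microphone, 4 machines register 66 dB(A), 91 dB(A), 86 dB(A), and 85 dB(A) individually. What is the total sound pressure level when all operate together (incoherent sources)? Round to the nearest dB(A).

For uncorrelated sources the intensities add, so convert each level to linear form, sum, and take 10·log₁₀ of the total.
Σ 10^(L/10) = 10^(66/10) + 10^(91/10) + 10^(86/10) + 10^(85/10) = 1.977e+09.
L_total = 10·log₁₀(1.977e+09) = 92.96 dB(A).

93 dB(A)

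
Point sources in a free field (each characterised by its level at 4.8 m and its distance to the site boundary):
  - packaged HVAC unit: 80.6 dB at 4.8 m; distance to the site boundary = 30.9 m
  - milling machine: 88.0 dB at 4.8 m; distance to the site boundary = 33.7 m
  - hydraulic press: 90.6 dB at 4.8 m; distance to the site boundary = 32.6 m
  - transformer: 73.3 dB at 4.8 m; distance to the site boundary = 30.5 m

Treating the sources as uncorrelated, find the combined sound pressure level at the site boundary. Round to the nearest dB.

Propagate each source to the receiver with L = L_ref − 20·log₁₀(r/r_ref), then add intensities.
packaged HVAC unit: 80.6 − 20·log₁₀(30.9/4.8) = 80.6 − 16.17 = 64.43 dB.
milling machine: 88.0 − 20·log₁₀(33.7/4.8) = 88.0 − 16.93 = 71.07 dB.
hydraulic press: 90.6 − 20·log₁₀(32.6/4.8) = 90.6 − 16.64 = 73.96 dB.
transformer: 73.3 − 20·log₁₀(30.5/4.8) = 73.3 − 16.06 = 57.24 dB.
Σ 10^(L/10) = 4.099e+07 → L_total = 10·log₁₀(4.099e+07) = 76.13 dB.

76 dB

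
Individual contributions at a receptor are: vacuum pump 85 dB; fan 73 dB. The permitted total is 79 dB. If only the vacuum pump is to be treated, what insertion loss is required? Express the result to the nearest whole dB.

Fixed contribution from the other source: Σ 10^(L/10) = 10^(73/10) = 1.995e+07 (73.00 dB).
To meet 79 dB overall, the treated vacuum pump may contribute at most 10^(79/10) − 1.995e+07 = 5.948e+07, i.e. 77.74 dB.
So the vacuum pump must be reduced from 85 to 77.74 dB: IL = 7.26 dB.

7 dB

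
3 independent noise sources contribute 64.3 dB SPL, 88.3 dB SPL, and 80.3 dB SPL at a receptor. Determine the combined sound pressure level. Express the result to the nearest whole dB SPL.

For uncorrelated sources the intensities add, so convert each level to linear form, sum, and take 10·log₁₀ of the total.
Σ 10^(L/10) = 10^(64.3/10) + 10^(88.3/10) + 10^(80.3/10) = 7.859e+08.
L_total = 10·log₁₀(7.859e+08) = 88.95 dB SPL.

89 dB SPL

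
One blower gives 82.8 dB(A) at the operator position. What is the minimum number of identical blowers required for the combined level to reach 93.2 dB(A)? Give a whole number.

11

Need L₁ + 10·log₁₀ N ≥ 93.2, i.e. log₁₀ N ≥ 1.04.
N ≥ 10^(10.4/10) = 10.965, so N = 11.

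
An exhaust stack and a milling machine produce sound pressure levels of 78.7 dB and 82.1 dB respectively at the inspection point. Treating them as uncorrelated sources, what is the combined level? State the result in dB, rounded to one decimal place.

83.7 dB

Incoherent sources combine by intensity addition: L_total = 10·log₁₀(Σ 10^(L_i/10)).
Σ 10^(L/10) = 10^(78.7/10) + 10^(82.1/10) = 2.363e+08.
L_total = 10·log₁₀(2.363e+08) = 83.73 dB.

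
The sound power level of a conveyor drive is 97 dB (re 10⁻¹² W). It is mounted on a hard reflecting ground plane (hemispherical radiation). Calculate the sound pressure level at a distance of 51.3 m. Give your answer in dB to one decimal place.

The power spreads over a hemisphere of area 2π·r², so L_p = L_w − 10·log₁₀(2π·r²).
2π·r² = 1.654e+04 m², 10·log₁₀ of that is 42.184 dB.
L_p = 97 − 42.184 = 54.82 dB.

54.8 dB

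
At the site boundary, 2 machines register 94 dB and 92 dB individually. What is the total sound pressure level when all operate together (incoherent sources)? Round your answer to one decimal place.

Incoherent sources combine by intensity addition: L_total = 10·log₁₀(Σ 10^(L_i/10)).
Σ 10^(L/10) = 10^(94/10) + 10^(92/10) = 4.097e+09.
L_total = 10·log₁₀(4.097e+09) = 96.12 dB.

96.1 dB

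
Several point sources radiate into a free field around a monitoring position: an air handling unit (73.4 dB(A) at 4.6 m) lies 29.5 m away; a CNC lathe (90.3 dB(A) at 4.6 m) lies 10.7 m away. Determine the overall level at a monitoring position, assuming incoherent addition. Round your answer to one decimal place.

83.0 dB(A)

Apply inverse-square spreading to bring every level to the receiver, then sum 10^(L/10).
air handling unit: 73.4 − 20·log₁₀(29.5/4.6) = 73.4 − 16.14 = 57.26 dB(A).
CNC lathe: 90.3 − 20·log₁₀(10.7/4.6) = 90.3 − 7.33 = 82.97 dB(A).
Σ 10^(L/10) = 1.986e+08 → L_total = 10·log₁₀(1.986e+08) = 82.98 dB(A).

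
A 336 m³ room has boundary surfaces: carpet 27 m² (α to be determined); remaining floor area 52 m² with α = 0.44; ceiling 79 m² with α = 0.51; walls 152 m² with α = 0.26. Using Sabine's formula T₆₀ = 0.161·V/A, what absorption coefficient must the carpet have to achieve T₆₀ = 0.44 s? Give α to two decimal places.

From T₆₀ = 0.161·V/A, the target T₆₀ = 0.44 s needs A = 0.161·336/0.44 = 122.95 m².
Absorption from the other surfaces = 52·0.44 + 79·0.51 + 152·0.26 = 102.69 m², so the carpet must supply 20.26 m² over 27 m².
α = 20.26/27 = 0.750.

0.75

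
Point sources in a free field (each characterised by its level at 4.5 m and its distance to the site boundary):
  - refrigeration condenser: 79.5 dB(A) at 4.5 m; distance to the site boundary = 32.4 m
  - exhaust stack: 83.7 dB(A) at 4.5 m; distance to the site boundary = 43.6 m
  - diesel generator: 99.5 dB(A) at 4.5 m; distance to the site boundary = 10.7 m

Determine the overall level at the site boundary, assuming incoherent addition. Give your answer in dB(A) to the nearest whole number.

First find each source's level at the receiver (point-source: −20·log₁₀(r/r_ref)), then combine on an intensity basis.
refrigeration condenser: 79.5 − 20·log₁₀(32.4/4.5) = 79.5 − 17.15 = 62.35 dB(A).
exhaust stack: 83.7 − 20·log₁₀(43.6/4.5) = 83.7 − 19.73 = 63.97 dB(A).
diesel generator: 99.5 − 20·log₁₀(10.7/4.5) = 99.5 − 7.52 = 91.98 dB(A).
Σ 10^(L/10) = 1.581e+09 → L_total = 10·log₁₀(1.581e+09) = 91.99 dB(A).

92 dB(A)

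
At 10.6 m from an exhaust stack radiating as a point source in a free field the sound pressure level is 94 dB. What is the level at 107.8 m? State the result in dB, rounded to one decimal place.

73.9 dB

Point-source attenuation: ΔL = 20·log₁₀(r₂/r₁) = 20·log₁₀(107.8/10.6) = 20.146 dB.
L₂ = 94 − 20·log₁₀(107.8/10.6) = 94 − 20.146 = 73.85 dB.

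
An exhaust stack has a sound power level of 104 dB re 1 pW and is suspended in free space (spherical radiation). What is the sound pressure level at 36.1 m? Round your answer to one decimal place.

61.9 dB

Free-field spherical radiation: L_p = L_w − 10·log₁₀(4π·r²), r = 36.1 m.
4π·r² = 1.638e+04 m², 10·log₁₀ of that is 42.142 dB.
L_p = 104 − 42.142 = 61.86 dB.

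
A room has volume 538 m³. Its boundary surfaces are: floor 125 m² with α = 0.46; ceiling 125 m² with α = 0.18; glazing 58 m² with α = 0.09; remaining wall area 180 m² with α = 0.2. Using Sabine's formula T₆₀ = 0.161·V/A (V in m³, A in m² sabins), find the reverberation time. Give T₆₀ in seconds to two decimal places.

Summing Sᵢαᵢ: 125·0.46 + 125·0.18 + 58·0.09 + 180·0.2 = 121.22 m².
T₆₀ = 0.161·V/A = 0.161·538/121.22 = 0.715 s.

0.71 s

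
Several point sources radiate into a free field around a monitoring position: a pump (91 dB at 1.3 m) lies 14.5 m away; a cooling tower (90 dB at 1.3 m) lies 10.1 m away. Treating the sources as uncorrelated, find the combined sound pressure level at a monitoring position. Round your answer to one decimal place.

Apply inverse-square spreading to bring every level to the receiver, then sum 10^(L/10).
pump: 91 − 20·log₁₀(14.5/1.3) = 91 − 20.95 = 70.05 dB.
cooling tower: 90 − 20·log₁₀(10.1/1.3) = 90 − 17.81 = 72.19 dB.
Σ 10^(L/10) = 2.669e+07 → L_total = 10·log₁₀(2.669e+07) = 74.26 dB.

74.3 dB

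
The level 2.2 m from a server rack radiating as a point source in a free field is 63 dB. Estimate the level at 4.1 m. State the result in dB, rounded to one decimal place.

57.6 dB

Spherical spreading from a point source gives a 20·log₁₀(r₂/r₁) drop.
L₂ = 63 − 20·log₁₀(4.1/2.2) = 63 − 5.407 = 57.59 dB.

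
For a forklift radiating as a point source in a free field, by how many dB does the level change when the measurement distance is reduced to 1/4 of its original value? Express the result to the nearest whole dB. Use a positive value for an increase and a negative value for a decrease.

+12 dB

Point-source spreading: ΔL = −20·log₁₀(r₂/r₁).
ΔL = −20·log₁₀(0.25) = +12.04 dB.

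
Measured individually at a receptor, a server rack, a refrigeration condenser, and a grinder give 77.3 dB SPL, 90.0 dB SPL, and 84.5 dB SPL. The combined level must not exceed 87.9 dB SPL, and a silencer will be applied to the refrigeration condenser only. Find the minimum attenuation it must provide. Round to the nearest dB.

Everything except the refrigeration condenser sums to 10^(77.3/10) + 10^(84.5/10) = 3.355e+08 in linear terms, 85.26 dB SPL.
The limit corresponds to 10^(87.9/10) = 6.166e+08; subtracting the fixed part leaves 2.811e+08 for the refrigeration condenser, i.e. 84.49 dB SPL.
So the refrigeration condenser must be reduced from 90.0 to 84.49 dB SPL: IL = 5.51 dB.

6 dB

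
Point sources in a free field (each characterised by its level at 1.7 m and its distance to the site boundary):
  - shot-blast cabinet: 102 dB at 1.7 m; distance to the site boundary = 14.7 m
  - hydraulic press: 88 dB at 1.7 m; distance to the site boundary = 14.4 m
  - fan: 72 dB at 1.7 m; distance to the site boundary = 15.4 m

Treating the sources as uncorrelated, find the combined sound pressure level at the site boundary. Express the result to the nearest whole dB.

Apply inverse-square spreading to bring every level to the receiver, then sum 10^(L/10).
shot-blast cabinet: 102 − 20·log₁₀(14.7/1.7) = 102 − 18.74 = 83.26 dB.
hydraulic press: 88 − 20·log₁₀(14.4/1.7) = 88 − 18.56 = 69.44 dB.
fan: 72 − 20·log₁₀(15.4/1.7) = 72 − 19.14 = 52.86 dB.
Σ 10^(L/10) = 2.210e+08 → L_total = 10·log₁₀(2.210e+08) = 83.44 dB.

83 dB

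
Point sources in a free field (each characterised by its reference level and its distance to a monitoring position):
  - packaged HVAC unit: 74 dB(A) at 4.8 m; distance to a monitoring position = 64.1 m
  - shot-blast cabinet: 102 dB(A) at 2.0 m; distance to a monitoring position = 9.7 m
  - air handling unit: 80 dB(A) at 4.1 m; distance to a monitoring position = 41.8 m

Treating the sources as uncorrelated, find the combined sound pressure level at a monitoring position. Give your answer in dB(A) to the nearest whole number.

Propagate each source to the receiver with L = L_ref − 20·log₁₀(r/r_ref), then add intensities.
packaged HVAC unit: 74 − 20·log₁₀(64.1/4.8) = 74 − 22.51 = 51.49 dB(A).
shot-blast cabinet: 102 − 20·log₁₀(9.7/2.0) = 102 − 13.71 = 88.29 dB(A).
air handling unit: 80 − 20·log₁₀(41.8/4.1) = 80 − 20.17 = 59.83 dB(A).
Σ 10^(L/10) = 6.749e+08 → L_total = 10·log₁₀(6.749e+08) = 88.29 dB(A).

88 dB(A)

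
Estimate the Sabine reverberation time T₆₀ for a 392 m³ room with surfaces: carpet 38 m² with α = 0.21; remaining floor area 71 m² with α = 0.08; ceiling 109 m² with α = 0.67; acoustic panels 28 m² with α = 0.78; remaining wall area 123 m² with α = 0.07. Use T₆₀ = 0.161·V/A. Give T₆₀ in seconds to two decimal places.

Summing Sᵢαᵢ: 38·0.21 + 71·0.08 + 109·0.67 + 28·0.78 + 123·0.07 = 117.14 m².
T₆₀ = 0.161·V/A = 0.161·392/117.14 = 0.539 s.

0.54 s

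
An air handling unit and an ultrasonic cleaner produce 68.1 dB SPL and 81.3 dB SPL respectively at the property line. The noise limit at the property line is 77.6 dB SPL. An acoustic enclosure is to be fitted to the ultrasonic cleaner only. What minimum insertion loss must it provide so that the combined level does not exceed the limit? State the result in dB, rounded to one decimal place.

4.2 dB

The untreated sources together contribute 10^(68.1/10) = 6.457e+06, i.e. 68.10 dB SPL.
The limit corresponds to 10^(77.6/10) = 5.754e+07; subtracting the fixed part leaves 5.109e+07 for the ultrasonic cleaner, i.e. 77.08 dB SPL.
So the ultrasonic cleaner must be reduced from 81.3 to 77.08 dB SPL: IL = 4.22 dB.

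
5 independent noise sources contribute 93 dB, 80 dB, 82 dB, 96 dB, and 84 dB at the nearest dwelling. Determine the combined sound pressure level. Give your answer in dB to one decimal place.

Incoherent sources combine by intensity addition: L_total = 10·log₁₀(Σ 10^(L_i/10)).
Σ 10^(L/10) = 10^(93/10) + 10^(80/10) + 10^(82/10) + 10^(96/10) + 10^(84/10) = 6.486e+09.
L_total = 10·log₁₀(6.486e+09) = 98.12 dB.

98.1 dB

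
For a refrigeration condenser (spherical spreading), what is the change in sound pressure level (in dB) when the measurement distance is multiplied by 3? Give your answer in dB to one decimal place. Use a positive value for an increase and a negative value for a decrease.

Point-source spreading: ΔL = −20·log₁₀(r₂/r₁).
ΔL = −20·log₁₀(3) = -9.54 dB.

-9.5 dB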